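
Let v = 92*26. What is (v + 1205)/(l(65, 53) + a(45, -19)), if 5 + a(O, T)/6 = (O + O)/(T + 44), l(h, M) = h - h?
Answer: -5995/14 ≈ -428.21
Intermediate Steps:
v = 2392
l(h, M) = 0
a(O, T) = -30 + 12*O/(44 + T) (a(O, T) = -30 + 6*((O + O)/(T + 44)) = -30 + 6*((2*O)/(44 + T)) = -30 + 6*(2*O/(44 + T)) = -30 + 12*O/(44 + T))
(v + 1205)/(l(65, 53) + a(45, -19)) = (2392 + 1205)/(0 + 6*(-220 - 5*(-19) + 2*45)/(44 - 19)) = 3597/(0 + 6*(-220 + 95 + 90)/25) = 3597/(0 + 6*(1/25)*(-35)) = 3597/(0 - 42/5) = 3597/(-42/5) = 3597*(-5/42) = -5995/14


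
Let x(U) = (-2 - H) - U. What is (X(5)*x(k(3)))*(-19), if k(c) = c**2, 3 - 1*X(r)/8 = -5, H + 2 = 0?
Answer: 10944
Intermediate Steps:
H = -2 (H = -2 + 0 = -2)
X(r) = 64 (X(r) = 24 - 8*(-5) = 24 + 40 = 64)
x(U) = -U (x(U) = (-2 - 1*(-2)) - U = (-2 + 2) - U = 0 - U = -U)
(X(5)*x(k(3)))*(-19) = (64*(-1*3**2))*(-19) = (64*(-1*9))*(-19) = (64*(-9))*(-19) = -576*(-19) = 10944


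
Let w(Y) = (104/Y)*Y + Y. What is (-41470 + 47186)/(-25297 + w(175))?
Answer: -2858/12509 ≈ -0.22848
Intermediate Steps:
w(Y) = 104 + Y
(-41470 + 47186)/(-25297 + w(175)) = (-41470 + 47186)/(-25297 + (104 + 175)) = 5716/(-25297 + 279) = 5716/(-25018) = 5716*(-1/25018) = -2858/12509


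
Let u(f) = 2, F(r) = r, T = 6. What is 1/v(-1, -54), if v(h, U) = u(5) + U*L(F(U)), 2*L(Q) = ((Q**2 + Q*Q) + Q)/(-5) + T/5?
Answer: 5/155854 ≈ 3.2081e-5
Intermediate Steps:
L(Q) = 3/5 - Q**2/5 - Q/10 (L(Q) = (((Q**2 + Q*Q) + Q)/(-5) + 6/5)/2 = (((Q**2 + Q**2) + Q)*(-1/5) + 6*(1/5))/2 = ((2*Q**2 + Q)*(-1/5) + 6/5)/2 = ((Q + 2*Q**2)*(-1/5) + 6/5)/2 = ((-2*Q**2/5 - Q/5) + 6/5)/2 = (6/5 - 2*Q**2/5 - Q/5)/2 = 3/5 - Q**2/5 - Q/10)
v(h, U) = 2 + U*(3/5 - U**2/5 - U/10)
1/v(-1, -54) = 1/(2 - 1/10*(-54)*(-6 - 54 + 2*(-54)**2)) = 1/(2 - 1/10*(-54)*(-6 - 54 + 2*2916)) = 1/(2 - 1/10*(-54)*(-6 - 54 + 5832)) = 1/(2 - 1/10*(-54)*5772) = 1/(2 + 155844/5) = 1/(155854/5) = 5/155854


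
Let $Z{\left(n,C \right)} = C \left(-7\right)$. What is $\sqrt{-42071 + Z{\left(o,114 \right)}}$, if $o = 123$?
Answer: $i \sqrt{42869} \approx 207.05 i$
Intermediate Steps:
$Z{\left(n,C \right)} = - 7 C$
$\sqrt{-42071 + Z{\left(o,114 \right)}} = \sqrt{-42071 - 798} = \sqrt{-42869} = i \sqrt{42869}$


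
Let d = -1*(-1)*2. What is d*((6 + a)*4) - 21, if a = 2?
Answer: 43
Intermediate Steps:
d = 2 (d = 1*2 = 2)
d*((6 + a)*4) - 21 = 2*((6 + 2)*4) - 21 = 2*(8*4) - 21 = 2*32 - 21 = 64 - 21 = 43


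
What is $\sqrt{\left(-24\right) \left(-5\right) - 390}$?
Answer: $3 i \sqrt{30} \approx 16.432 i$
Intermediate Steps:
$\sqrt{\left(-24\right) \left(-5\right) - 390} = \sqrt{120 - 390} = \sqrt{-270} = 3 i \sqrt{30}$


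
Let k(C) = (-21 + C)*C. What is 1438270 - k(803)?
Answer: 810324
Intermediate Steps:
k(C) = C*(-21 + C)
1438270 - k(803) = 1438270 - 803*(-21 + 803) = 1438270 - 803*782 = 1438270 - 1*627946 = 1438270 - 627946 = 810324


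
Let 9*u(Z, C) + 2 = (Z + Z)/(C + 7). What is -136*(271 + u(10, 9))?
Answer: -110534/3 ≈ -36845.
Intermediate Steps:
u(Z, C) = -2/9 + 2*Z/(9*(7 + C)) (u(Z, C) = -2/9 + ((Z + Z)/(C + 7))/9 = -2/9 + ((2*Z)/(7 + C))/9 = -2/9 + (2*Z/(7 + C))/9 = -2/9 + 2*Z/(9*(7 + C)))
-136*(271 + u(10, 9)) = -136*(271 + 2*(-7 + 10 - 1*9)/(9*(7 + 9))) = -136*(271 + (2/9)*(-7 + 10 - 9)/16) = -136*(271 + (2/9)*(1/16)*(-6)) = -136*(271 - 1/12) = -136*3251/12 = -110534/3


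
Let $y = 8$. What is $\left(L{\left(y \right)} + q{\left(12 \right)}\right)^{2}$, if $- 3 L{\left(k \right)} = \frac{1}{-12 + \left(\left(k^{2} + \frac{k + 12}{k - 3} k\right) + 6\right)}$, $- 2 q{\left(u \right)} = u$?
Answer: $\frac{2627641}{72900} \approx 36.044$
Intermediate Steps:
$q{\left(u \right)} = - \frac{u}{2}$
$L{\left(k \right)} = - \frac{1}{3 \left(-6 + k^{2} + \frac{k \left(12 + k\right)}{-3 + k}\right)}$ ($L{\left(k \right)} = - \frac{1}{3 \left(-12 + \left(\left(k^{2} + \frac{k + 12}{k - 3} k\right) + 6\right)\right)} = - \frac{1}{3 \left(-12 + \left(\left(k^{2} + \frac{12 + k}{-3 + k} k\right) + 6\right)\right)} = - \frac{1}{3 \left(-12 + \left(\left(k^{2} + \frac{k \left(12 + k\right)}{-3 + k}\right) + 6\right)\right)} = - \frac{1}{3 \left(-12 + \left(6 + k^{2} + \frac{k \left(12 + k\right)}{-3 + k}\right)\right)} = - \frac{1}{3 \left(-6 + k^{2} + \frac{k \left(12 + k\right)}{-3 + k}\right)}$)
$\left(L{\left(y \right)} + q{\left(12 \right)}\right)^{2} = \left(\frac{3 - 8}{3 \left(18 + 8^{3} - 2 \cdot 8^{2} + 6 \cdot 8\right)} - 6\right)^{2} = \left(\frac{3 - 8}{3 \left(18 + 512 - 128 + 48\right)} - 6\right)^{2} = \left(\frac{1}{3} \frac{1}{18 + 512 - 128 + 48} \left(-5\right) - 6\right)^{2} = \left(\frac{1}{3} \cdot \frac{1}{450} \left(-5\right) - 6\right)^{2} = \left(- \frac{1}{270} - 6\right)^{2} = \left(- \frac{1621}{270}\right)^{2} = \frac{2627641}{72900}$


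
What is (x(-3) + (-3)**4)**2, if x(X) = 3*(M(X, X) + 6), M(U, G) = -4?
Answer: 7569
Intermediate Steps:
x(X) = 6 (x(X) = 3*(-4 + 6) = 3*2 = 6)
(x(-3) + (-3)**4)**2 = (6 + (-3)**4)**2 = (6 + 81)**2 = 87**2 = 7569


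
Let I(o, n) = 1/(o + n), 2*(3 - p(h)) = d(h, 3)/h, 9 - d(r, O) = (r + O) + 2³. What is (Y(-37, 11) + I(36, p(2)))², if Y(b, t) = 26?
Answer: 1083681/1600 ≈ 677.30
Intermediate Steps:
d(r, O) = 1 - O - r (d(r, O) = 9 - ((r + O) + 2³) = 9 - ((O + r) + 8) = 9 - (8 + O + r) = 9 + (-8 - O - r) = 1 - O - r)
p(h) = 3 - (-2 - h)/(2*h) (p(h) = 3 - (1 - 1*3 - h)/(2*h) = 3 - (1 - 3 - h)/(2*h) = 3 - (-2 - h)/(2*h))
I(o, n) = 1/(n + o)
(Y(-37, 11) + I(36, p(2)))² = (26 + 1/((7/2 + 1/2) + 36))² = (26 + 1/((7/2 + ½) + 36))² = (26 + 1/(4 + 36))² = (26 + 1/40)² = (1041/40)² = 1083681/1600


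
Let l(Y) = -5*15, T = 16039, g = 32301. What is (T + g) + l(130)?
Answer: 48265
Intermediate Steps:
l(Y) = -75
(T + g) + l(130) = (16039 + 32301) - 75 = 48340 - 75 = 48265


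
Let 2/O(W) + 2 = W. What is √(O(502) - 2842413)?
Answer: I*√7106032490/50 ≈ 1685.9*I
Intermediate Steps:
O(W) = 2/(-2 + W)
√(O(502) - 2842413) = √(2/(-2 + 502) - 2842413) = √(2/500 - 2842413) = √(2*(1/500) - 2842413) = √(1/250 - 2842413) = √(-710603249/250) = I*√7106032490/50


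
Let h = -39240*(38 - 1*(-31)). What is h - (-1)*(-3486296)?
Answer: -6193856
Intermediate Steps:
h = -2707560 (h = -39240*(38 + 31) = -39240*69 = -2707560)
h - (-1)*(-3486296) = -2707560 - (-1)*(-3486296) = -2707560 - 1*3486296 = -2707560 - 3486296 = -6193856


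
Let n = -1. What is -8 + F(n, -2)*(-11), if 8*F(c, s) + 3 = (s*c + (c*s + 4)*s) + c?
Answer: 45/4 ≈ 11.250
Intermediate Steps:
F(c, s) = -3/8 + c/8 + c*s/8 + s*(4 + c*s)/8 (F(c, s) = -3/8 + ((s*c + (c*s + 4)*s) + c)/8 = -3/8 + ((c*s + (4 + c*s)*s) + c)/8 = -3/8 + ((c*s + s*(4 + c*s)) + c)/8 = -3/8 + (c + c*s + s*(4 + c*s))/8 = -3/8 + (c/8 + c*s/8 + s*(4 + c*s)/8) = -3/8 + c/8 + c*s/8 + s*(4 + c*s)/8)
-8 + F(n, -2)*(-11) = -8 + (-3/8 + (½)*(-2) + (⅛)*(-1) + (⅛)*(-1)*(-2) + (⅛)*(-1)*(-2)²)*(-11) = -8 + (-3/8 - 1 - ⅛ + ¼ + (⅛)*(-1)*4)*(-11) = -8 + (-3/8 - 1 - ⅛ + ¼ - ½)*(-11) = -8 - 7/4*(-11) = -8 + 77/4 = 45/4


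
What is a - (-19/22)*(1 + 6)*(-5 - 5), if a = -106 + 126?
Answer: -445/11 ≈ -40.455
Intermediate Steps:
a = 20
a - (-19/22)*(1 + 6)*(-5 - 5) = 20 - (-19/22)*(1 + 6)*(-5 - 5) = 20 - (-19*1/22)*7*(-10) = 20 - (-19)*(-70)/22 = 20 - 1*665/11 = 20 - 665/11 = -445/11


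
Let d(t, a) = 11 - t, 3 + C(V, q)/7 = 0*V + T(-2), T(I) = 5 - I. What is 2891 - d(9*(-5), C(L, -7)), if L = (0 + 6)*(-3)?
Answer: 2835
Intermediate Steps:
L = -18 (L = 6*(-3) = -18)
C(V, q) = 28 (C(V, q) = -21 + 7*(0*V + (5 - 1*(-2))) = -21 + 7*(0 + (5 + 2)) = -21 + 7*(0 + 7) = -21 + 7*7 = -21 + 49 = 28)
2891 - d(9*(-5), C(L, -7)) = 2891 - (11 - 9*(-5)) = 2891 - (11 - 1*(-45)) = 2891 - (11 + 45) = 2891 - 1*56 = 2891 - 56 = 2835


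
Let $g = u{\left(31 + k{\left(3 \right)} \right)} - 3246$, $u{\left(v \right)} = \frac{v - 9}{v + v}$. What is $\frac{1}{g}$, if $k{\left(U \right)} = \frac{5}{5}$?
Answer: $- \frac{64}{207721} \approx -0.00030811$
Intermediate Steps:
$k{\left(U \right)} = 1$ ($k{\left(U \right)} = 5 \cdot \frac{1}{5} = 1$)
$u{\left(v \right)} = \frac{-9 + v}{2 v}$
$g = - \frac{207721}{64}$ ($g = \frac{-9 + \left(31 + 1\right)}{2 \left(31 + 1\right)} - 3246 = \frac{-9 + 32}{2 \cdot 32} - 3246 = \frac{1}{2} \cdot \frac{1}{32} \cdot 23 - 3246 = \frac{23}{64} - 3246 = - \frac{207721}{64} \approx -3245.6$)
$\frac{1}{g} = \frac{1}{- \frac{207721}{64}} = - \frac{64}{207721}$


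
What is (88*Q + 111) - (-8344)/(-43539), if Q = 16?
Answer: 66127397/43539 ≈ 1518.8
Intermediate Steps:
(88*Q + 111) - (-8344)/(-43539) = (88*16 + 111) - (-8344)/(-43539) = (1408 + 111) - (-8344)*(-1)/43539 = 1519 - 1*8344/43539 = 1519 - 8344/43539 = 66127397/43539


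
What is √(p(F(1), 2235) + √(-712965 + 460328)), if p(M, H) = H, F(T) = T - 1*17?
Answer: √(2235 + I*√252637) ≈ 47.57 + 5.2831*I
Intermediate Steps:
F(T) = -17 + T (F(T) = T - 17 = -17 + T)
√(p(F(1), 2235) + √(-712965 + 460328)) = √(2235 + √(-712965 + 460328)) = √(2235 + √(-252637)) = √(2235 + I*√252637)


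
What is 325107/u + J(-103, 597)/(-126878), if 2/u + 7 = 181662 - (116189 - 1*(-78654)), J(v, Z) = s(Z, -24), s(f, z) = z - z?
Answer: -2143755558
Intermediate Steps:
s(f, z) = 0
J(v, Z) = 0
u = -1/6594 (u = 2/(-7 + (181662 - (116189 - 1*(-78654)))) = 2/(-7 + (181662 - (116189 + 78654))) = 2/(-7 + (181662 - 1*194843)) = 2/(-7 + (181662 - 194843)) = 2/(-7 - 13181) = 2/(-13188) = 2*(-1/13188) = -1/6594 ≈ -0.00015165)
325107/u + J(-103, 597)/(-126878) = 325107/(-1/6594) + 0/(-126878) = 325107*(-6594) + 0*(-1/126878) = -2143755558 + 0 = -2143755558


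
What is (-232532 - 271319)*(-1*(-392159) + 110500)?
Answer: -253265239809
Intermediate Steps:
(-232532 - 271319)*(-1*(-392159) + 110500) = -503851*(392159 + 110500) = -503851*502659 = -253265239809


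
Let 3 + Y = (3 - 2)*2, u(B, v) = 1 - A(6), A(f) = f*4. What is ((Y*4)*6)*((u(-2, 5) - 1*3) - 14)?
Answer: 960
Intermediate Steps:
A(f) = 4*f
u(B, v) = -23 (u(B, v) = 1 - 4*6 = 1 - 1*24 = 1 - 24 = -23)
Y = -1 (Y = -3 + (3 - 2)*2 = -3 + 1*2 = -3 + 2 = -1)
((Y*4)*6)*((u(-2, 5) - 1*3) - 14) = (-1*4*6)*((-23 - 1*3) - 14) = (-4*6)*((-23 - 3) - 14) = -24*(-26 - 14) = -24*(-40) = 960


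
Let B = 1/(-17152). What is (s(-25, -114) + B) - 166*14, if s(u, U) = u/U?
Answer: -2271876793/977664 ≈ -2323.8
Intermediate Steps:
B = -1/17152 ≈ -5.8302e-5
(s(-25, -114) + B) - 166*14 = (-25/(-114) - 1/17152) - 166*14 = (-25*(-1/114) - 1/17152) - 2324 = (25/114 - 1/17152) - 2324 = 214343/977664 - 2324 = -2271876793/977664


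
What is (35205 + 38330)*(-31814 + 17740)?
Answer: -1034931590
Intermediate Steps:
(35205 + 38330)*(-31814 + 17740) = 73535*(-14074) = -1034931590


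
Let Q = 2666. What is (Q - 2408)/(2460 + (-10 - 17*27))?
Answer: 258/1991 ≈ 0.12958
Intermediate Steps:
(Q - 2408)/(2460 + (-10 - 17*27)) = (2666 - 2408)/(2460 + (-10 - 17*27)) = 258/(2460 + (-10 - 459)) = 258/(2460 - 469) = 258/1991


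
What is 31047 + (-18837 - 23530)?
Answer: -11320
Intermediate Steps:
31047 + (-18837 - 23530) = 31047 - 42367 = -11320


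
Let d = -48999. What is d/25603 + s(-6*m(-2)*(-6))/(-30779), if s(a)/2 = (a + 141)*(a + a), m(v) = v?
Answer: -999357405/788034737 ≈ -1.2682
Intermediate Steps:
s(a) = 4*a*(141 + a) (s(a) = 2*((a + 141)*(a + a)) = 2*((141 + a)*(2*a)) = 2*(2*a*(141 + a)) = 4*a*(141 + a))
d/25603 + s(-6*m(-2)*(-6))/(-30779) = -48999/25603 + (4*(-6*(-2)*(-6))*(141 - 6*(-2)*(-6)))/(-30779) = -48999*1/25603 + (4*(12*(-6))*(141 + 12*(-6)))*(-1/30779) = -48999/25603 + (4*(-72)*(141 - 72))*(-1/30779) = -48999/25603 + (4*(-72)*69)*(-1/30779) = -48999/25603 - 19872*(-1/30779) = -48999/25603 + 19872/30779 = -999357405/788034737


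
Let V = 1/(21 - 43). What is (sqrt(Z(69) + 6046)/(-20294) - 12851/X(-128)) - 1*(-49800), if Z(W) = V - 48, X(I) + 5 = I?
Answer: 6636251/133 - sqrt(2903010)/446468 ≈ 49897.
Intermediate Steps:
X(I) = -5 + I
V = -1/22 (V = 1/(-22) = -1/22 ≈ -0.045455)
Z(W) = -1057/22 (Z(W) = -1/22 - 48 = -1057/22)
(sqrt(Z(69) + 6046)/(-20294) - 12851/X(-128)) - 1*(-49800) = (sqrt(-1057/22 + 6046)/(-20294) - 12851/(-5 - 128)) - 1*(-49800) = (sqrt(131955/22)*(-1/20294) - 12851/(-133)) + 49800 = ((sqrt(2903010)/22)*(-1/20294) - 12851*(-1/133)) + 49800 = (-sqrt(2903010)/446468 + 12851/133) + 49800 = (12851/133 - sqrt(2903010)/446468) + 49800 = 6636251/133 - sqrt(2903010)/446468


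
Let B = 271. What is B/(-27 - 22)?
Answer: -271/49 ≈ -5.5306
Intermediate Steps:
B/(-27 - 22) = 271/(-27 - 22) = 271/(-49) = 271*(-1/49) = -271/49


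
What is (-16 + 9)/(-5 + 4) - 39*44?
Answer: -1709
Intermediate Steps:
(-16 + 9)/(-5 + 4) - 39*44 = -7/(-1) - 1716 = -7*(-1) - 1716 = 7 - 1716 = -1709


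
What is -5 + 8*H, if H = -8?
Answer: -69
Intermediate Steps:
-5 + 8*H = -5 + 8*(-8) = -5 - 64 = -69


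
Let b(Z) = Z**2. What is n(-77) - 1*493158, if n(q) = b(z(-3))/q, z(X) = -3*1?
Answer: -37973175/77 ≈ -4.9316e+5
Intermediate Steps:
z(X) = -3
n(q) = 9/q (n(q) = (-3)**2/q = 9/q)
n(-77) - 1*493158 = 9/(-77) - 1*493158 = 9*(-1/77) - 493158 = -9/77 - 493158 = -37973175/77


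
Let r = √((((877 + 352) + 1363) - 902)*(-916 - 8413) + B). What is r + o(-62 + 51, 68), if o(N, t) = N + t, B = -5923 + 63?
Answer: 57 + 3*I*√1752430 ≈ 57.0 + 3971.4*I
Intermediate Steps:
B = -5860
r = 3*I*√1752430 (r = √((((877 + 352) + 1363) - 902)*(-916 - 8413) - 5860) = √(((1229 + 1363) - 902)*(-9329) - 5860) = √((2592 - 902)*(-9329) - 5860) = √(1690*(-9329) - 5860) = √(-15766010 - 5860) = √(-15771870) = 3*I*√1752430 ≈ 3971.4*I)
r + o(-62 + 51, 68) = 3*I*√1752430 + ((-62 + 51) + 68) = 3*I*√1752430 + (-11 + 68) = 3*I*√1752430 + 57 = 57 + 3*I*√1752430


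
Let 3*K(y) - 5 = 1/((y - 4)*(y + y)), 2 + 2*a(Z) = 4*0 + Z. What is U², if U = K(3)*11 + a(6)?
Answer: 126025/324 ≈ 388.97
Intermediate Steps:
a(Z) = -1 + Z/2 (a(Z) = -1 + (4*0 + Z)/2 = -1 + (0 + Z)/2 = -1 + Z/2)
K(y) = 5/3 + 1/(6*y*(-4 + y)) (K(y) = 5/3 + 1/(3*(((y - 4)*(y + y)))) = 5/3 + 1/(3*(((-4 + y)*(2*y)))) = 5/3 + 1/(3*((2*y*(-4 + y)))) = 5/3 + (1/(2*y*(-4 + y)))/3 = 5/3 + 1/(6*y*(-4 + y)))
U = 355/18 (U = ((⅙)*(1 - 40*3 + 10*3²)/(3*(-4 + 3)))*11 + (-1 + (½)*6) = ((⅙)*(⅓)*(1 - 120 + 10*9)/(-1))*11 + (-1 + 3) = ((⅙)*(⅓)*(-1)*(1 - 120 + 90))*11 + 2 = ((⅙)*(⅓)*(-1)*(-29))*11 + 2 = (29/18)*11 + 2 = 319/18 + 2 = 355/18 ≈ 19.722)
U² = (355/18)² = 126025/324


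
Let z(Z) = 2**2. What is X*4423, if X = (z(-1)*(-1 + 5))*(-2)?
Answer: -141536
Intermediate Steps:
z(Z) = 4
X = -32 (X = (4*(-1 + 5))*(-2) = (4*4)*(-2) = 16*(-2) = -32)
X*4423 = -32*4423 = -141536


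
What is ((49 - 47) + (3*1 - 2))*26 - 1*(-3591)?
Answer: 3669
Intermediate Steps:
((49 - 47) + (3*1 - 2))*26 - 1*(-3591) = (2 + (3 - 2))*26 + 3591 = (2 + 1)*26 + 3591 = 3*26 + 3591 = 78 + 3591 = 3669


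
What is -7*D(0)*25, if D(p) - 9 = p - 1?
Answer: -1400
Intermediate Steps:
D(p) = 8 + p (D(p) = 9 + (p - 1) = 9 + (-1 + p) = 8 + p)
-7*D(0)*25 = -7*(8 + 0)*25 = -7*8*25 = -56*25 = -1400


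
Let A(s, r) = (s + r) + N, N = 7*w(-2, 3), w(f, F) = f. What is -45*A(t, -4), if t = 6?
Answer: 540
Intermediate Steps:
N = -14 (N = 7*(-2) = -14)
A(s, r) = -14 + r + s (A(s, r) = (s + r) - 14 = (r + s) - 14 = -14 + r + s)
-45*A(t, -4) = -45*(-14 - 4 + 6) = -45*(-12) = 540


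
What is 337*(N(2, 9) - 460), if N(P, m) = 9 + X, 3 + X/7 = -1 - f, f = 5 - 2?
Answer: -168500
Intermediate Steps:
f = 3
X = -49 (X = -21 + 7*(-1 - 1*3) = -21 + 7*(-1 - 3) = -21 + 7*(-4) = -21 - 28 = -49)
N(P, m) = -40 (N(P, m) = 9 - 49 = -40)
337*(N(2, 9) - 460) = 337*(-40 - 460) = 337*(-500) = -168500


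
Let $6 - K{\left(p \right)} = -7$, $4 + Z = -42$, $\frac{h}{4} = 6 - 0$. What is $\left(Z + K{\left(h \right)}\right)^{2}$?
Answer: $1089$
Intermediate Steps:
$h = 24$ ($h = 4 \left(6 - 0\right) = 4 \left(6 + 0\right) = 4 \cdot 6 = 24$)
$Z = -46$ ($Z = -4 - 42 = -46$)
$K{\left(p \right)} = 13$ ($K{\left(p \right)} = 6 - -7 = 6 + 7 = 13$)
$\left(Z + K{\left(h \right)}\right)^{2} = \left(-46 + 13\right)^{2} = \left(-33\right)^{2} = 1089$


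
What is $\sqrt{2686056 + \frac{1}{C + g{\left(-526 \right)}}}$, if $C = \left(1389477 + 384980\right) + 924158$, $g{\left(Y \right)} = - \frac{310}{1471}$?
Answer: $\frac{\sqrt{4703051029511676336516845}}{1323220785} \approx 1638.9$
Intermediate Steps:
$g{\left(Y \right)} = - \frac{310}{1471}$ ($g{\left(Y \right)} = \left(-310\right) \frac{1}{1471} = - \frac{310}{1471}$)
$C = 2698615$ ($C = 1774457 + 924158 = 2698615$)
$\sqrt{2686056 + \frac{1}{C + g{\left(-526 \right)}}} = \sqrt{2686056 + \frac{1}{2698615 - \frac{310}{1471}}} = \sqrt{2686056 + \frac{1}{\frac{3969662355}{1471}}} = \sqrt{2686056 + \frac{1471}{3969662355}} = \sqrt{\frac{10662735386623351}{3969662355}} = \frac{\sqrt{4703051029511676336516845}}{1323220785}$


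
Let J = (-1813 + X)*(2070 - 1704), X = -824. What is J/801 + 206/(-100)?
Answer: -5371067/4450 ≈ -1207.0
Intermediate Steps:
J = -965142 (J = (-1813 - 824)*(2070 - 1704) = -2637*366 = -965142)
J/801 + 206/(-100) = -965142/801 + 206/(-100) = -965142*1/801 + 206*(-1/100) = -107238/89 - 103/50 = -5371067/4450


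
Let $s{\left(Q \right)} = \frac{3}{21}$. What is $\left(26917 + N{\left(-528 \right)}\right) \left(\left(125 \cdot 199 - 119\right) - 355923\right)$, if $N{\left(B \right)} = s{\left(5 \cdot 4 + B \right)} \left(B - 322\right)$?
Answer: $- \frac{62116663023}{7} \approx -8.8738 \cdot 10^{9}$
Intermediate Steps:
$s{\left(Q \right)} = \frac{1}{7}$ ($s{\left(Q \right)} = 3 \cdot \frac{1}{21} = \frac{1}{7}$)
$N{\left(B \right)} = -46 + \frac{B}{7}$ ($N{\left(B \right)} = \frac{B - 322}{7} = \frac{-322 + B}{7} = -46 + \frac{B}{7}$)
$\left(26917 + N{\left(-528 \right)}\right) \left(\left(125 \cdot 199 - 119\right) - 355923\right) = \left(26917 + \left(-46 + \frac{1}{7} \left(-528\right)\right)\right) \left(\left(125 \cdot 199 - 119\right) - 355923\right) = \left(26917 - \frac{850}{7}\right) \left(\left(24875 - 119\right) - 355923\right) = \left(26917 - \frac{850}{7}\right) \left(24756 - 355923\right) = \frac{187569}{7} \left(-331167\right) = - \frac{62116663023}{7}$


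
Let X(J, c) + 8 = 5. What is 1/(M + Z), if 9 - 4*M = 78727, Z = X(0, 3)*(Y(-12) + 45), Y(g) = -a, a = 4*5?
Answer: -2/39509 ≈ -5.0621e-5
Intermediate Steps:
X(J, c) = -3 (X(J, c) = -8 + 5 = -3)
a = 20
Y(g) = -20 (Y(g) = -1*20 = -20)
Z = -75 (Z = -3*(-20 + 45) = -3*25 = -75)
M = -39359/2 (M = 9/4 - 1/4*78727 = 9/4 - 78727/4 = -39359/2 ≈ -19680.)
1/(M + Z) = 1/(-39359/2 - 75) = 1/(-39509/2) = -2/39509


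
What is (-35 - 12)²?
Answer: 2209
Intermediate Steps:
(-35 - 12)² = (-47)² = 2209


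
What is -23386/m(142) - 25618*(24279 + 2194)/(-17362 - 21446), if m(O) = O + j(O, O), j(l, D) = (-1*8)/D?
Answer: 1692578639611/97776756 ≈ 17311.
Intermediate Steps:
j(l, D) = -8/D
m(O) = O - 8/O
-23386/m(142) - 25618*(24279 + 2194)/(-17362 - 21446) = -23386/(142 - 8/142) - 25618*(24279 + 2194)/(-17362 - 21446) = -23386/(142 - 8*1/142) - 25618/((-38808/26473)) = -23386/(142 - 4/71) - 25618/((-38808*1/26473)) = -23386/10078/71 - 25618/(-38808/26473) = -23386*71/10078 - 25618*(-26473/38808) = -830203/5039 + 339092657/19404 = 1692578639611/97776756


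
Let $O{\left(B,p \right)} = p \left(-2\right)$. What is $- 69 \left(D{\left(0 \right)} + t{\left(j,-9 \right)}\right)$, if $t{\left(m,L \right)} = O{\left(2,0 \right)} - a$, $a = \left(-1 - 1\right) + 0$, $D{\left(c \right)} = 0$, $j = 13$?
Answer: $-138$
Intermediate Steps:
$a = -2$ ($a = -2 + 0 = -2$)
$O{\left(B,p \right)} = - 2 p$
$t{\left(m,L \right)} = 2$ ($t{\left(m,L \right)} = \left(-2\right) 0 - -2 = 0 + 2 = 2$)
$- 69 \left(D{\left(0 \right)} + t{\left(j,-9 \right)}\right) = - 69 \left(0 + 2\right) = \left(-69\right) 2 = -138$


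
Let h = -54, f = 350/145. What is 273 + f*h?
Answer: 4137/29 ≈ 142.66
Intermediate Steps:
f = 70/29 (f = 350*(1/145) = 70/29 ≈ 2.4138)
273 + f*h = 273 + (70/29)*(-54) = 273 - 3780/29 = 4137/29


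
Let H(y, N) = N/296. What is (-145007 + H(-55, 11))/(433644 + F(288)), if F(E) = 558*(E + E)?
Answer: -42922061/223495392 ≈ -0.19205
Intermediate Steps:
H(y, N) = N/296 (H(y, N) = N*(1/296) = N/296)
F(E) = 1116*E (F(E) = 558*(2*E) = 1116*E)
(-145007 + H(-55, 11))/(433644 + F(288)) = (-145007 + (1/296)*11)/(433644 + 1116*288) = (-145007 + 11/296)/(433644 + 321408) = -42922061/296/755052 = -42922061/296*1/755052 = -42922061/223495392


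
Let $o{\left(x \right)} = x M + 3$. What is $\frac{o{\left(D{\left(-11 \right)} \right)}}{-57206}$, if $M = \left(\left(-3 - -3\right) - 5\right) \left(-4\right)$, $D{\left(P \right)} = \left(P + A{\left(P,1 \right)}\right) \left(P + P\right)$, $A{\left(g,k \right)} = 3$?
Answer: $- \frac{3523}{57206} \approx -0.061584$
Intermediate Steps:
$D{\left(P \right)} = 2 P \left(3 + P\right)$ ($D{\left(P \right)} = \left(P + 3\right) \left(P + P\right) = \left(3 + P\right) 2 P = 2 P \left(3 + P\right)$)
$M = 20$ ($M = \left(\left(-3 + 3\right) - 5\right) \left(-4\right) = \left(0 - 5\right) \left(-4\right) = \left(-5\right) \left(-4\right) = 20$)
$o{\left(x \right)} = 3 + 20 x$ ($o{\left(x \right)} = x 20 + 3 = 20 x + 3 = 3 + 20 x$)
$\frac{o{\left(D{\left(-11 \right)} \right)}}{-57206} = \frac{3 + 20 \cdot 2 \left(-11\right) \left(3 - 11\right)}{-57206} = \left(3 + 20 \cdot 2 \left(-11\right) \left(-8\right)\right) \left(- \frac{1}{57206}\right) = \left(3 + 20 \cdot 176\right) \left(- \frac{1}{57206}\right) = \left(3 + 3520\right) \left(- \frac{1}{57206}\right) = 3523 \left(- \frac{1}{57206}\right) = - \frac{3523}{57206}$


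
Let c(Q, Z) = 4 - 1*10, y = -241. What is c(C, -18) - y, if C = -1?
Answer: 235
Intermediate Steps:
c(Q, Z) = -6 (c(Q, Z) = 4 - 10 = -6)
c(C, -18) - y = -6 - 1*(-241) = -6 + 241 = 235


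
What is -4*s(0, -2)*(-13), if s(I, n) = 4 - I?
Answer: 208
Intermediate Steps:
-4*s(0, -2)*(-13) = -4*(4 - 1*0)*(-13) = -4*(4 + 0)*(-13) = -4*4*(-13) = -16*(-13) = 208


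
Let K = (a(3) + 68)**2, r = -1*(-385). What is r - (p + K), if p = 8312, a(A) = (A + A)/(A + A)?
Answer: -12688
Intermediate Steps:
a(A) = 1 (a(A) = (2*A)/((2*A)) = (2*A)*(1/(2*A)) = 1)
r = 385
K = 4761 (K = (1 + 68)**2 = 69**2 = 4761)
r - (p + K) = 385 - (8312 + 4761) = 385 - 1*13073 = 385 - 13073 = -12688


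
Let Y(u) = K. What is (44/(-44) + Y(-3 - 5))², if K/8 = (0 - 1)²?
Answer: 49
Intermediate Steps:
K = 8 (K = 8*(0 - 1)² = 8*(-1)² = 8*1 = 8)
Y(u) = 8
(44/(-44) + Y(-3 - 5))² = (44/(-44) + 8)² = (44*(-1/44) + 8)² = (-1 + 8)² = 7² = 49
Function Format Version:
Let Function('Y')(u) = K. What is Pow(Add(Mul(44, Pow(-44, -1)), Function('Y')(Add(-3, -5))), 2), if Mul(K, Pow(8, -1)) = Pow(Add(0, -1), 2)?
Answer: 49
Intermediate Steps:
K = 8 (K = Mul(8, Pow(Add(0, -1), 2)) = Mul(8, Pow(-1, 2)) = Mul(8, 1) = 8)
Function('Y')(u) = 8
Pow(Add(Mul(44, Pow(-44, -1)), Function('Y')(Add(-3, -5))), 2) = Pow(Add(Mul(44, Pow(-44, -1)), 8), 2) = Pow(Add(Mul(44, Rational(-1, 44)), 8), 2) = Pow(Add(-1, 8), 2) = Pow(7, 2) = 49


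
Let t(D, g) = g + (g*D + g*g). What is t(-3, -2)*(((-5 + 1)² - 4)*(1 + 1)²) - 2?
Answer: 382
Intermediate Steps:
t(D, g) = g + g² + D*g (t(D, g) = g + (D*g + g²) = g + (g² + D*g) = g + g² + D*g)
t(-3, -2)*(((-5 + 1)² - 4)*(1 + 1)²) - 2 = (-2*(1 - 3 - 2))*(((-5 + 1)² - 4)*(1 + 1)²) - 2 = (-2*(-4))*(((-4)² - 4)*2²) - 2 = 8*((16 - 4)*4) - 2 = 8*(12*4) - 2 = 8*48 - 2 = 384 - 2 = 382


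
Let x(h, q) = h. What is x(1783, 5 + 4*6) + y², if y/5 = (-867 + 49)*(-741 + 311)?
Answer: 3093025691783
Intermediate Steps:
y = 1758700 (y = 5*((-867 + 49)*(-741 + 311)) = 5*(-818*(-430)) = 5*351740 = 1758700)
x(1783, 5 + 4*6) + y² = 1783 + 1758700² = 1783 + 3093025690000 = 3093025691783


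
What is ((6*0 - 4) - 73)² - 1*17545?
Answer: -11616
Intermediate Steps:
((6*0 - 4) - 73)² - 1*17545 = ((0 - 4) - 73)² - 17545 = (-4 - 73)² - 17545 = (-77)² - 17545 = 5929 - 17545 = -11616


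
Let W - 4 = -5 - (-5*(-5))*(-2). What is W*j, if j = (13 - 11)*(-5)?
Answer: -490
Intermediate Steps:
j = -10 (j = 2*(-5) = -10)
W = 49 (W = 4 + (-5 - (-5*(-5))*(-2)) = 4 + (-5 - 25*(-2)) = 4 + (-5 - 1*(-50)) = 4 + (-5 + 50) = 4 + 45 = 49)
W*j = 49*(-10) = -490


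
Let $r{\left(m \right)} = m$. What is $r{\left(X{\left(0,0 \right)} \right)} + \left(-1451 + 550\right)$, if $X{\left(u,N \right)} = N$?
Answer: $-901$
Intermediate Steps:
$r{\left(X{\left(0,0 \right)} \right)} + \left(-1451 + 550\right) = 0 + \left(-1451 + 550\right) = 0 - 901 = -901$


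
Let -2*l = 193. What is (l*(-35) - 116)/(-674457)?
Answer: -6523/1348914 ≈ -0.0048357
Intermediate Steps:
l = -193/2 (l = -½*193 = -193/2 ≈ -96.500)
(l*(-35) - 116)/(-674457) = (-193/2*(-35) - 116)/(-674457) = (6755/2 - 116)*(-1/674457) = (6523/2)*(-1/674457) = -6523/1348914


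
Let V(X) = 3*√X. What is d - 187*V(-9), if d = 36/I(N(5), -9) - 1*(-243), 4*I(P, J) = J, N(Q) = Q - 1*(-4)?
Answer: 227 - 1683*I ≈ 227.0 - 1683.0*I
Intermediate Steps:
N(Q) = 4 + Q (N(Q) = Q + 4 = 4 + Q)
I(P, J) = J/4
d = 227 (d = 36/(((¼)*(-9))) - 1*(-243) = 36/(-9/4) + 243 = 36*(-4/9) + 243 = -16 + 243 = 227)
d - 187*V(-9) = 227 - 561*√(-9) = 227 - 561*3*I = 227 - 1683*I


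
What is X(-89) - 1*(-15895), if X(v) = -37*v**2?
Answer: -277182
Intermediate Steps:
X(-89) - 1*(-15895) = -37*(-89)**2 - 1*(-15895) = -37*7921 + 15895 = -293077 + 15895 = -277182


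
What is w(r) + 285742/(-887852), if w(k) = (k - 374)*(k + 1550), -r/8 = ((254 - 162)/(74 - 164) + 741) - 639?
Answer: -788489414137511/898950150 ≈ -8.7712e+5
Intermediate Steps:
r = -36352/45 (r = -8*(((254 - 162)/(74 - 164) + 741) - 639) = -8*((92/(-90) + 741) - 639) = -8*((92*(-1/90) + 741) - 639) = -8*((-46/45 + 741) - 639) = -8*(33299/45 - 639) = -8*4544/45 = -36352/45 ≈ -807.82)
w(k) = (-374 + k)*(1550 + k)
w(r) + 285742/(-887852) = (-579700 + (-36352/45)**2 + 1176*(-36352/45)) + 285742/(-887852) = (-579700 + 1321467904/2025 - 14249984/15) + 285742*(-1/887852) = -1776172436/2025 - 142871/443926 = -788489414137511/898950150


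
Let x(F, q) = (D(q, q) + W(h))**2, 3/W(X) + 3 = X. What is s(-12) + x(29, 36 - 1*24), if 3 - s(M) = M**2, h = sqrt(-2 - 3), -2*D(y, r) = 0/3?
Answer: -141 + 9/(3 - I*sqrt(5))**2 ≈ -140.82 + 0.61606*I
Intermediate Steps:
D(y, r) = 0 (D(y, r) = -0/3 = -1/2*0 = 0)
h = I*sqrt(5) (h = sqrt(-5) = I*sqrt(5) ≈ 2.2361*I)
W(X) = 3/(-3 + X)
s(M) = 3 - M**2
x(F, q) = 9/(-3 + I*sqrt(5))**2 (x(F, q) = (0 + 3/(-3 + I*sqrt(5)))**2 = (3/(-3 + I*sqrt(5)))**2 = 9/(-3 + I*sqrt(5))**2)
s(-12) + x(29, 36 - 1*24) = (3 - 1*(-12)**2) + 9/(3 - I*sqrt(5))**2 = (3 - 1*144) + 9/(3 - I*sqrt(5))**2 = (3 - 144) + 9/(3 - I*sqrt(5))**2 = -141 + 9/(3 - I*sqrt(5))**2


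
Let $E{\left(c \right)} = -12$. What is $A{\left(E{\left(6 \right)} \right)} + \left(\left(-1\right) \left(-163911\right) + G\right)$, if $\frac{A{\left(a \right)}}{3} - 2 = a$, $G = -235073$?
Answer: $-71192$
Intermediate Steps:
$A{\left(a \right)} = 6 + 3 a$
$A{\left(E{\left(6 \right)} \right)} + \left(\left(-1\right) \left(-163911\right) + G\right) = \left(6 + 3 \left(-12\right)\right) - 71162 = \left(6 - 36\right) + \left(163911 - 235073\right) = -30 - 71162 = -71192$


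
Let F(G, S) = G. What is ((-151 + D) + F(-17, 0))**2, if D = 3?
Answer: 27225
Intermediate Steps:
((-151 + D) + F(-17, 0))**2 = ((-151 + 3) - 17)**2 = (-148 - 17)**2 = (-165)**2 = 27225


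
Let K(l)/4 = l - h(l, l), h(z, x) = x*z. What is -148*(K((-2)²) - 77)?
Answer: 18500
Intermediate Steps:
K(l) = -4*l² + 4*l (K(l) = 4*(l - l*l) = 4*(l - l²) = -4*l² + 4*l)
-148*(K((-2)²) - 77) = -148*(4*(-2)²*(1 - 1*(-2)²) - 77) = -148*(4*4*(1 - 1*4) - 77) = -148*(4*4*(1 - 4) - 77) = -148*(4*4*(-3) - 77) = -148*(-48 - 77) = -148*(-125) = 18500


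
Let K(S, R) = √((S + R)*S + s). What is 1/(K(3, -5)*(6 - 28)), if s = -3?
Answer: I/66 ≈ 0.015152*I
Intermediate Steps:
K(S, R) = √(-3 + S*(R + S)) (K(S, R) = √((S + R)*S - 3) = √((R + S)*S - 3) = √(S*(R + S) - 3) = √(-3 + S*(R + S)))
1/(K(3, -5)*(6 - 28)) = 1/(√(-3 + 3² - 5*3)*(6 - 28)) = 1/(√(-3 + 9 - 15)*(-22)) = 1/(√(-9)*(-22)) = 1/((3*I)*(-22)) = 1/(-66*I) = I/66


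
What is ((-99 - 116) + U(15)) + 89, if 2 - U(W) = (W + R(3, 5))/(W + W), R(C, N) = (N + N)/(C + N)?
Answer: -2989/24 ≈ -124.54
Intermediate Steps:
R(C, N) = 2*N/(C + N) (R(C, N) = (2*N)/(C + N) = 2*N/(C + N))
U(W) = 2 - (5/4 + W)/(2*W) (U(W) = 2 - (W + 2*5/(3 + 5))/(W + W) = 2 - (W + 2*5/8)/(2*W) = 2 - (W + 2*5*(1/8))*1/(2*W) = 2 - (W + 5/4)*1/(2*W) = 2 - (5/4 + W)*1/(2*W) = 2 - (5/4 + W)/(2*W))
((-99 - 116) + U(15)) + 89 = ((-99 - 116) + (1/8)*(-5 + 12*15)/15) + 89 = (-215 + (1/8)*(1/15)*(-5 + 180)) + 89 = (-215 + (1/8)*(1/15)*175) + 89 = (-215 + 35/24) + 89 = -5125/24 + 89 = -2989/24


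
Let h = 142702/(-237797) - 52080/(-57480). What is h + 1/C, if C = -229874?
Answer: 1144416034371/3740534784266 ≈ 0.30595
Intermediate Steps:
h = 4978520/16272109 (h = 142702*(-1/237797) - 52080*(-1/57480) = -20386/33971 + 434/479 = 4978520/16272109 ≈ 0.30595)
h + 1/C = 4978520/16272109 + 1/(-229874) = 4978520/16272109 - 1/229874 = 1144416034371/3740534784266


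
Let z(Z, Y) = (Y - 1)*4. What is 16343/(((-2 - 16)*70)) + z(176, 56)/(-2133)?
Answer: -3904091/298620 ≈ -13.074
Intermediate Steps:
z(Z, Y) = -4 + 4*Y (z(Z, Y) = (-1 + Y)*4 = -4 + 4*Y)
16343/(((-2 - 16)*70)) + z(176, 56)/(-2133) = 16343/(((-2 - 16)*70)) + (-4 + 4*56)/(-2133) = 16343/((-18*70)) + (-4 + 224)*(-1/2133) = 16343/(-1260) + 220*(-1/2133) = 16343*(-1/1260) - 220/2133 = -16343/1260 - 220/2133 = -3904091/298620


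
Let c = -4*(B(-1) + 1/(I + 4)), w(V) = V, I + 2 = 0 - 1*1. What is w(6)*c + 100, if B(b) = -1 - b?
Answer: 76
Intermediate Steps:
I = -3 (I = -2 + (0 - 1*1) = -2 + (0 - 1) = -2 - 1 = -3)
c = -4 (c = -4*((-1 - 1*(-1)) + 1/(-3 + 4)) = -4*((-1 + 1) + 1/1) = -4*(0 + 1) = -4*1 = -4)
w(6)*c + 100 = 6*(-4) + 100 = -24 + 100 = 76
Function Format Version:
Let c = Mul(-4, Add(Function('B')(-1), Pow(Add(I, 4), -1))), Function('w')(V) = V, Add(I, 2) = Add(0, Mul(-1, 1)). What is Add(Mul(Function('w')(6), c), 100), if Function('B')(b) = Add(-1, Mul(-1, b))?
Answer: 76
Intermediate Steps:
I = -3 (I = Add(-2, Add(0, Mul(-1, 1))) = Add(-2, Add(0, -1)) = Add(-2, -1) = -3)
c = -4 (c = Mul(-4, Add(Add(-1, Mul(-1, -1)), Pow(Add(-3, 4), -1))) = Mul(-4, Add(Add(-1, 1), Pow(1, -1))) = Mul(-4, Add(0, 1)) = Mul(-4, 1) = -4)
Add(Mul(Function('w')(6), c), 100) = Add(Mul(6, -4), 100) = Add(-24, 100) = 76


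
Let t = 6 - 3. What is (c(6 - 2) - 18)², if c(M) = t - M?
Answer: 361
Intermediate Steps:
t = 3
c(M) = 3 - M
(c(6 - 2) - 18)² = ((3 - (6 - 2)) - 18)² = ((3 - 1*4) - 18)² = ((3 - 4) - 18)² = (-1 - 18)² = (-19)² = 361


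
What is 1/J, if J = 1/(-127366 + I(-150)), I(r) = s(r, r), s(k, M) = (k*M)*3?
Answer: -59866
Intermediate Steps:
s(k, M) = 3*M*k (s(k, M) = (M*k)*3 = 3*M*k)
I(r) = 3*r² (I(r) = 3*r*r = 3*r²)
J = -1/59866 (J = 1/(-127366 + 3*(-150)²) = 1/(-127366 + 3*22500) = 1/(-127366 + 67500) = 1/(-59866) = -1/59866 ≈ -1.6704e-5)
1/J = 1/(-1/59866) = -59866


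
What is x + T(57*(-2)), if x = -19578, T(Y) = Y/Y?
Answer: -19577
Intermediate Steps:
T(Y) = 1
x + T(57*(-2)) = -19578 + 1 = -19577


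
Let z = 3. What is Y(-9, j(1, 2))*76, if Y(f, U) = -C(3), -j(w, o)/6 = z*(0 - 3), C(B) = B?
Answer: -228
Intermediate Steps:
j(w, o) = 54 (j(w, o) = -18*(0 - 3) = -18*(-3) = -6*(-9) = 54)
Y(f, U) = -3 (Y(f, U) = -1*3 = -3)
Y(-9, j(1, 2))*76 = -3*76 = -228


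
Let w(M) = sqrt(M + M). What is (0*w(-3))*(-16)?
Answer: 0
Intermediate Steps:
w(M) = sqrt(2)*sqrt(M) (w(M) = sqrt(2*M) = sqrt(2)*sqrt(M))
(0*w(-3))*(-16) = (0*(sqrt(2)*sqrt(-3)))*(-16) = (0*(sqrt(2)*(I*sqrt(3))))*(-16) = (0*(I*sqrt(6)))*(-16) = 0*(-16) = 0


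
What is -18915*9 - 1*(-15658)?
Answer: -154577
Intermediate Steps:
-18915*9 - 1*(-15658) = -170235 + 15658 = -154577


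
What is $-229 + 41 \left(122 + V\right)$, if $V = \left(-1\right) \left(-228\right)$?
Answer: $14121$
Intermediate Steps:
$V = 228$
$-229 + 41 \left(122 + V\right) = -229 + 41 \left(122 + 228\right) = -229 + 41 \cdot 350 = -229 + 14350 = 14121$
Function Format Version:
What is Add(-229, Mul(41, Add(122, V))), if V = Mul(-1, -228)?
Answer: 14121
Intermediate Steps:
V = 228
Add(-229, Mul(41, Add(122, V))) = Add(-229, Mul(41, Add(122, 228))) = Add(-229, Mul(41, 350)) = Add(-229, 14350) = 14121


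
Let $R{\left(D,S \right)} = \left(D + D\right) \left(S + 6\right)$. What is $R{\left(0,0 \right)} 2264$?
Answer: $0$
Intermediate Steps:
$R{\left(D,S \right)} = 2 D \left(6 + S\right)$
$R{\left(0,0 \right)} 2264 = 2 \cdot 0 \left(6 + 0\right) 2264 = 2 \cdot 0 \cdot 6 \cdot 2264 = 0 \cdot 2264 = 0$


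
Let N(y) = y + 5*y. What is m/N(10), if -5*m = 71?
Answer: -71/300 ≈ -0.23667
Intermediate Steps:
N(y) = 6*y
m = -71/5 (m = -1/5*71 = -71/5 ≈ -14.200)
m/N(10) = -71/(5*(6*10)) = -71/5/60 = -71/5*1/60 = -71/300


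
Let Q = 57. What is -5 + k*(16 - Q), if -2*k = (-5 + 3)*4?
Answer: -169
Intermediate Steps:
k = 4 (k = -(-5 + 3)*4/2 = -(-1)*4 = -½*(-8) = 4)
-5 + k*(16 - Q) = -5 + 4*(16 - 1*57) = -5 + 4*(16 - 57) = -5 + 4*(-41) = -5 - 164 = -169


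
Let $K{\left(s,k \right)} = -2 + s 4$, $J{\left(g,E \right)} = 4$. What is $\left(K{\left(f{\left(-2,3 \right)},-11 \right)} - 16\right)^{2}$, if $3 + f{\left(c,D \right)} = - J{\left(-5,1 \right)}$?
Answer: $2116$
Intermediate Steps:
$f{\left(c,D \right)} = -7$ ($f{\left(c,D \right)} = -3 - 4 = -7$)
$K{\left(s,k \right)} = -2 + 4 s$
$\left(K{\left(f{\left(-2,3 \right)},-11 \right)} - 16\right)^{2} = \left(\left(-2 + 4 \left(-7\right)\right) - 16\right)^{2} = \left(\left(-2 - 28\right) - 16\right)^{2} = \left(-30 - 16\right)^{2} = \left(-46\right)^{2} = 2116$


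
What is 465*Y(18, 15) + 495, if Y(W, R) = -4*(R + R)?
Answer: -55305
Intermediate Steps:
Y(W, R) = -8*R
465*Y(18, 15) + 495 = 465*(-8*15) + 495 = 465*(-120) + 495 = -55800 + 495 = -55305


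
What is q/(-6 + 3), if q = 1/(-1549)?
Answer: 1/4647 ≈ 0.00021519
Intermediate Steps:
q = -1/1549 ≈ -0.00064558
q/(-6 + 3) = -1/1549/(-6 + 3) = -1/1549/(-3) = -1/3*(-1/1549) = 1/4647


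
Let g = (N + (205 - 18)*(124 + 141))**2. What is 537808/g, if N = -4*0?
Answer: 537808/2455698025 ≈ 0.00021900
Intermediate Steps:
N = 0
g = 2455698025 (g = (0 + (205 - 18)*(124 + 141))**2 = (0 + 187*265)**2 = (0 + 49555)**2 = 49555**2 = 2455698025)
537808/g = 537808/2455698025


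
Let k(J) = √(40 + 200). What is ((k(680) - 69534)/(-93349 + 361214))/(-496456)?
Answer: 34767/66491593220 - √15/33245796610 ≈ 5.2276e-7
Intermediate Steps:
k(J) = 4*√15 (k(J) = √240 = 4*√15)
((k(680) - 69534)/(-93349 + 361214))/(-496456) = ((4*√15 - 69534)/(-93349 + 361214))/(-496456) = ((-69534 + 4*√15)/267865)*(-1/496456) = ((-69534 + 4*√15)*(1/267865))*(-1/496456) = (-69534/267865 + 4*√15/267865)*(-1/496456) = 34767/66491593220 - √15/33245796610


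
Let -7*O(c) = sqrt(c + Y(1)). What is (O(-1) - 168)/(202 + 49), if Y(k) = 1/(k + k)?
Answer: -168/251 - I*sqrt(2)/3514 ≈ -0.66932 - 0.00040245*I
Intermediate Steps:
Y(k) = 1/(2*k)
O(c) = -sqrt(1/2 + c)/7 (O(c) = -sqrt(c + (1/2)/1)/7 = -sqrt(c + (1/2)*1)/7 = -sqrt(c + 1/2)/7 = -sqrt(1/2 + c)/7)
(O(-1) - 168)/(202 + 49) = (-sqrt(2 + 4*(-1))/14 - 168)/(202 + 49) = (-sqrt(2 - 4)/14 - 168)/251 = (-I*sqrt(2)/14 - 168)*(1/251) = (-168 - I*sqrt(2)/14)*(1/251) = -168/251 - I*sqrt(2)/3514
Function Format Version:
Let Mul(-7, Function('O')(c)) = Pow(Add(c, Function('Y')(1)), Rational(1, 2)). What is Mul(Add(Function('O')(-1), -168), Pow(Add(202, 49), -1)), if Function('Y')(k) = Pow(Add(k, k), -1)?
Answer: Add(Rational(-168, 251), Mul(Rational(-1, 3514), I, Pow(2, Rational(1, 2)))) ≈ Add(-0.66932, Mul(-0.00040245, I))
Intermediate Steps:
Function('Y')(k) = Mul(Rational(1, 2), Pow(k, -1)) (Function('Y')(k) = Pow(Mul(2, k), -1) = Mul(Rational(1, 2), Pow(k, -1)))
Function('O')(c) = Mul(Rational(-1, 7), Pow(Add(Rational(1, 2), c), Rational(1, 2))) (Function('O')(c) = Mul(Rational(-1, 7), Pow(Add(c, Mul(Rational(1, 2), Pow(1, -1))), Rational(1, 2))) = Mul(Rational(-1, 7), Pow(Add(c, Mul(Rational(1, 2), 1)), Rational(1, 2))) = Mul(Rational(-1, 7), Pow(Add(c, Rational(1, 2)), Rational(1, 2))) = Mul(Rational(-1, 7), Pow(Add(Rational(1, 2), c), Rational(1, 2))))
Mul(Add(Function('O')(-1), -168), Pow(Add(202, 49), -1)) = Mul(Add(Mul(Rational(-1, 14), Pow(Add(2, Mul(4, -1)), Rational(1, 2))), -168), Pow(Add(202, 49), -1)) = Mul(Add(Mul(Rational(-1, 14), Pow(Add(2, -4), Rational(1, 2))), -168), Pow(251, -1)) = Mul(Add(Mul(Rational(-1, 14), Pow(-2, Rational(1, 2))), -168), Rational(1, 251)) = Mul(Add(Mul(Rational(-1, 14), Mul(I, Pow(2, Rational(1, 2)))), -168), Rational(1, 251)) = Mul(Add(Mul(Rational(-1, 14), I, Pow(2, Rational(1, 2))), -168), Rational(1, 251)) = Mul(Add(-168, Mul(Rational(-1, 14), I, Pow(2, Rational(1, 2)))), Rational(1, 251)) = Add(Rational(-168, 251), Mul(Rational(-1, 3514), I, Pow(2, Rational(1, 2))))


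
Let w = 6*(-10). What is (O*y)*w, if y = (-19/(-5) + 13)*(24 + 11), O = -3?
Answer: 105840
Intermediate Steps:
y = 588 (y = (-19*(-1/5) + 13)*35 = (19/5 + 13)*35 = (84/5)*35 = 588)
w = -60
(O*y)*w = -3*588*(-60) = -1764*(-60) = 105840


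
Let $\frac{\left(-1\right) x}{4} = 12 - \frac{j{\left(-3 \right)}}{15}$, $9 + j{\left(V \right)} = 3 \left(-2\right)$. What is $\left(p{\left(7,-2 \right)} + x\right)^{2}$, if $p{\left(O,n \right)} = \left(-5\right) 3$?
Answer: $4489$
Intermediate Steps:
$p{\left(O,n \right)} = -15$
$j{\left(V \right)} = -15$ ($j{\left(V \right)} = -9 + 3 \left(-2\right) = -9 - 6 = -15$)
$x = -52$ ($x = - 4 \left(12 - - \frac{15}{15}\right) = - 4 \left(12 - \left(-15\right) \frac{1}{15}\right) = - 4 \left(12 - -1\right) = - 4 \left(12 + 1\right) = \left(-4\right) 13 = -52$)
$\left(p{\left(7,-2 \right)} + x\right)^{2} = \left(-15 - 52\right)^{2} = \left(-67\right)^{2} = 4489$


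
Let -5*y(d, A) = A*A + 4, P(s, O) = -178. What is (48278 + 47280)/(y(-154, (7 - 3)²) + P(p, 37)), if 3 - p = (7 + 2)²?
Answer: -47779/115 ≈ -415.47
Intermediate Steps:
p = -78 (p = 3 - (7 + 2)² = 3 - 1*9² = 3 - 1*81 = 3 - 81 = -78)
y(d, A) = -⅘ - A²/5 (y(d, A) = -(A*A + 4)/5 = -(A² + 4)/5 = -(4 + A²)/5 = -⅘ - A²/5)
(48278 + 47280)/(y(-154, (7 - 3)²) + P(p, 37)) = (48278 + 47280)/((-⅘ - (7 - 3)⁴/5) - 178) = 95558/((-⅘ - (4²)²/5) - 178) = 95558/((-⅘ - ⅕*16²) - 178) = 95558/((-⅘ - ⅕*256) - 178) = 95558/((-⅘ - 256/5) - 178) = 95558/(-52 - 178) = 95558/(-230) = 95558*(-1/230) = -47779/115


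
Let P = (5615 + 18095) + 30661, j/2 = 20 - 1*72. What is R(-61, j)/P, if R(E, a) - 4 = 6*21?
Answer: 130/54371 ≈ 0.0023910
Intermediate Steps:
j = -104 (j = 2*(20 - 1*72) = 2*(20 - 72) = 2*(-52) = -104)
R(E, a) = 130 (R(E, a) = 4 + 6*21 = 4 + 126 = 130)
P = 54371 (P = 23710 + 30661 = 54371)
R(-61, j)/P = 130/54371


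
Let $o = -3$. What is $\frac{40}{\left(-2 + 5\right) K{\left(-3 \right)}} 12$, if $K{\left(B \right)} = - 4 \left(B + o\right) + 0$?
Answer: $\frac{20}{3} \approx 6.6667$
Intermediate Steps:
$K{\left(B \right)} = 12 - 4 B$ ($K{\left(B \right)} = - 4 \left(B - 3\right) + 0 = - 4 \left(-3 + B\right) + 0 = \left(12 - 4 B\right) + 0 = 12 - 4 B$)
$\frac{40}{\left(-2 + 5\right) K{\left(-3 \right)}} 12 = \frac{40}{\left(-2 + 5\right) \left(12 - -12\right)} 12 = \frac{40}{3 \left(12 + 12\right)} 12 = \frac{40}{3 \cdot 24} \cdot 12 = \frac{40}{72} \cdot 12 = 40 \cdot \frac{1}{72} \cdot 12 = \frac{5}{9} \cdot 12 = \frac{20}{3}$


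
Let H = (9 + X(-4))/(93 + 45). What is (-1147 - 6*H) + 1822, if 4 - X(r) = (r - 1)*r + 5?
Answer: 15537/23 ≈ 675.52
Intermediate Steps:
X(r) = -1 - r*(-1 + r) (X(r) = 4 - ((r - 1)*r + 5) = 4 - ((-1 + r)*r + 5) = 4 - (r*(-1 + r) + 5) = 4 - (5 + r*(-1 + r)) = 4 + (-5 - r*(-1 + r)) = -1 - r*(-1 + r))
H = -2/23 (H = (9 + (-1 - 4 - 1*(-4)**2))/(93 + 45) = (9 + (-1 - 4 - 1*16))/138 = (9 + (-1 - 4 - 16))*(1/138) = (9 - 21)*(1/138) = -12*1/138 = -2/23 ≈ -0.086957)
(-1147 - 6*H) + 1822 = (-1147 - 6*(-2)/23) + 1822 = (-1147 - 1*(-12/23)) + 1822 = (-1147 + 12/23) + 1822 = -26369/23 + 1822 = 15537/23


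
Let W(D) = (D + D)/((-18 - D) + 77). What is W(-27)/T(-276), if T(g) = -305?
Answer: 27/13115 ≈ 0.0020587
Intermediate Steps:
W(D) = 2*D/(59 - D) (W(D) = (2*D)/(59 - D) = 2*D/(59 - D))
W(-27)/T(-276) = -2*(-27)/(-59 - 27)/(-305) = -2*(-27)/(-86)*(-1/305) = -2*(-27)*(-1/86)*(-1/305) = -27/43*(-1/305) = 27/13115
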